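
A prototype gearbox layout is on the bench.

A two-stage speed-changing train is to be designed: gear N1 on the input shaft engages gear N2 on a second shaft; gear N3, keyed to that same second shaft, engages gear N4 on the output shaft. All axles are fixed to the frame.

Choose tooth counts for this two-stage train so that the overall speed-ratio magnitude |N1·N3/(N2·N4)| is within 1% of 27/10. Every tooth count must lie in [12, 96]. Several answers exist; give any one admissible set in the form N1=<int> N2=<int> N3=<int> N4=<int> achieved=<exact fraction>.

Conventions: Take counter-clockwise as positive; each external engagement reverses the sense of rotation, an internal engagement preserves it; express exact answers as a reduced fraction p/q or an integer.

N1=18 N2=12 N3=27 N4=15 achieved=27/10

design class (target 27/10): fixed-axis compound train
target = 27/10 in lowest terms: an exact hit needs N1·N3 = k·27 and N2·N4 = k·10 for one integer k, every count in [12, 96]; additionally prefer no 1:1 stage (N1 ≠ N2, N3 ≠ N4)
k = 1…17: no 1:1-free in-range split of k·27 and k·10 into factor pairs; take k = 18
k = 18: N1·N3 = 486 = 18·27, N2·N4 = 180 = 12·15
achieved = 18·27/(12·15) = 27/10; |achieved − target| = 0 ≤ 27/1000 ✓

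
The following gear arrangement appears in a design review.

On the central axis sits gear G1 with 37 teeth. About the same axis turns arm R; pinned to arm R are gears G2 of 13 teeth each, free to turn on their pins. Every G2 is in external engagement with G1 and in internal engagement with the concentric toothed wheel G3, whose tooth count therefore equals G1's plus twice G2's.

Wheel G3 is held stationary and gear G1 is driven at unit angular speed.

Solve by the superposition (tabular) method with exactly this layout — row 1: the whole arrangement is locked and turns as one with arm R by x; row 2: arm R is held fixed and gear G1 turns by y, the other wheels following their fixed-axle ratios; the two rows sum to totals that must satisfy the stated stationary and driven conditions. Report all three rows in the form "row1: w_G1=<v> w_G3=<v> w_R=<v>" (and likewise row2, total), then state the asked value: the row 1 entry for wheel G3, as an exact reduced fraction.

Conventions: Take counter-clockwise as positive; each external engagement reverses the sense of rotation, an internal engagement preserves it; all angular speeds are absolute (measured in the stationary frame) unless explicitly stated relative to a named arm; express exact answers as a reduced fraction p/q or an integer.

row1: w_G1=37/100 w_G3=37/100 w_R=37/100
row2: w_G1=63/100 w_G3=-37/100 w_R=0
total: w_G1=1 w_G3=0 w_R=37/100
asked value: 37/100

recognized (axles ride arm R): planetary set, 37/13/63 teeth
row 1 (train locked, turned with arm): all members turn x
row 2 (arm held, sun turns y): ω_ring = −(37/63)·y, ω_arm = 0
boundary: total ω_ring = x − (37/63)·y = 0 and total ω_sun = x + y = 1  ⇒  y = 63/100, x = 37/100
row 2 ring = −(37/63)·63/100 = -37/100
totals (row 1 + row 2): sun 37/100 + 63/100 = 1, ring 37/100 + (-37/100) = 0, arm 37/100 + 0 = 37/100
asked cell (row1, ring) = 37/100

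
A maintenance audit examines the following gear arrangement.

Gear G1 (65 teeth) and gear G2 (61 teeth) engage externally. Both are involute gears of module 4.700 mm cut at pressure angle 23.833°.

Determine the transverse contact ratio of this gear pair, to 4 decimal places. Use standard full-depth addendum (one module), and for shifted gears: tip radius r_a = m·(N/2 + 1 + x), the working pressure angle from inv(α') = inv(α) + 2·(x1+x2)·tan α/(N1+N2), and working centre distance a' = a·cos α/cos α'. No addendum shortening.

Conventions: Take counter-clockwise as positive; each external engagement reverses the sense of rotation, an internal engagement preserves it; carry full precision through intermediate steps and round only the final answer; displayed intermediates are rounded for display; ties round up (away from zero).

recognized (one external pair, fixed centres): single-mesh tooth geometry, m = 4.700, N1 = 65, N2 = 61
base radii: r_b1 = 139.724563, r_b2 = 131.126128
tip radii: r_a1 = 157.450000, r_a2 = 148.050000
no profile shift: α' = α, a' = a
action lengths: √(r_a1²−r_b1²) = 72.577882, √(r_a2²−r_b2²) = 68.736751
base pitch p_b = π·m·cos α = 13.506390
CR = (72.577882 + 68.736751 − 296.100000·sin 23.83300°)/13.506390 = 1.604341
contact ratio ≈ 1.6043

1.6043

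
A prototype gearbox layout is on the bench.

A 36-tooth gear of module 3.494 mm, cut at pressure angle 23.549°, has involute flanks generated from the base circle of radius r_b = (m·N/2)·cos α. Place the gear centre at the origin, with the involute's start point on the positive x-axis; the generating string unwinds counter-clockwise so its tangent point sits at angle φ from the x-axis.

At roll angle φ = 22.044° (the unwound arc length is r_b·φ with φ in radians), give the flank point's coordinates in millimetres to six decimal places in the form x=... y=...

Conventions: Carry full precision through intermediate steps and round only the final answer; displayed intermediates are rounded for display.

x=61.764798 y=1.078379

recognized (one wheel, involute flank): single-mesh tooth geometry, m = 3.494, N = 36
pitch radius r_p = m·N/2 = 3.494·36/2 = 62.892000
base radius r_b = r_p·cos α = 62.892000·cos 23.549° = 57.654274
roll angle φ = 22.044° = 0.38474038 rad
x = r_b·(cos φ + φ·sin φ) = 61.764798
y = r_b·(sin φ − φ·cos φ) = 1.078379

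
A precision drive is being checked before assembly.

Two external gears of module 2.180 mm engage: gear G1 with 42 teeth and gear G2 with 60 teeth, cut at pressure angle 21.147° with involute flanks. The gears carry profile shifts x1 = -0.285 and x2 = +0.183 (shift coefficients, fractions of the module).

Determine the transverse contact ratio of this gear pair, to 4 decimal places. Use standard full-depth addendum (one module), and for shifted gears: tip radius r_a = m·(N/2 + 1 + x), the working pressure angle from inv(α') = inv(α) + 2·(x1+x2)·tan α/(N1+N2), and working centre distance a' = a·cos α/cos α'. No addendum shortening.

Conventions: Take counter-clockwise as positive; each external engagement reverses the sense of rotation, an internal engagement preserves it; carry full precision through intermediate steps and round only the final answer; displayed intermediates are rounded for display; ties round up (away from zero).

1.7173

topology: single-mesh involute geometry — m = 2.180, 42T/60T pair
base radii: r_b1 = 42.697079, r_b2 = 60.995828
tip radii: r_a1 = 47.338700, r_a2 = 67.978940
inv(α') = inv(21.147°) + 2·(-0.285+0.183)·tan α/(42+60) = 0.01695223  ⇒  α' = 20.84609°
a' = a·cos α / cos α' = 111.1800·cos 21.147°/cos 20.84609° = 110.956124
action lengths: √(r_a1²−r_b1²) = 20.442895, √(r_a2²−r_b2²) = 30.010753
base pitch p_b = π·m·cos α = 6.387468
CR = (20.442895 + 30.010753 − 110.956124·sin 20.84609°)/6.387468 = 1.717259
contact ratio ≈ 1.7173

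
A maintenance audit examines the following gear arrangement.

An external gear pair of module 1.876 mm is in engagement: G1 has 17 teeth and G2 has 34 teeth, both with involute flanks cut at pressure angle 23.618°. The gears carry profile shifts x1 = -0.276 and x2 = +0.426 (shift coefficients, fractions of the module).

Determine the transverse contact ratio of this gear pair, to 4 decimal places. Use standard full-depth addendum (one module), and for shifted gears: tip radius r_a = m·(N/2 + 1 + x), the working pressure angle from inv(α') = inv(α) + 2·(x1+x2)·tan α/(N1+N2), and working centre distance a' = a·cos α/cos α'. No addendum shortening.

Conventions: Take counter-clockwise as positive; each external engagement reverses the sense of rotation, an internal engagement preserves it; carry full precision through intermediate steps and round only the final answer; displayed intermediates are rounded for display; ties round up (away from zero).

single-mesh involute tooth geometry (17T engaging 34T at module 1.876)
base radii: r_b1 = 14.610314, r_b2 = 29.220628
tip radii: r_a1 = 17.304224, r_a2 = 34.567176
inv(α') = inv(23.618°) + 2·(-0.276+0.426)·tan α/(17+34) = 0.02762371  ⇒  α' = 24.36204°
a' = a·cos α / cos α' = 47.8380·cos 23.618°/cos 24.36204° = 48.115263
action lengths: √(r_a1²−r_b1²) = 9.272265, √(r_a2²−r_b2²) = 18.467392
base pitch p_b = π·m·cos α = 5.399959
CR = (9.272265 + 18.467392 − 48.115263·sin 24.36204°)/5.399959 = 1.461504
contact ratio ≈ 1.4615

1.4615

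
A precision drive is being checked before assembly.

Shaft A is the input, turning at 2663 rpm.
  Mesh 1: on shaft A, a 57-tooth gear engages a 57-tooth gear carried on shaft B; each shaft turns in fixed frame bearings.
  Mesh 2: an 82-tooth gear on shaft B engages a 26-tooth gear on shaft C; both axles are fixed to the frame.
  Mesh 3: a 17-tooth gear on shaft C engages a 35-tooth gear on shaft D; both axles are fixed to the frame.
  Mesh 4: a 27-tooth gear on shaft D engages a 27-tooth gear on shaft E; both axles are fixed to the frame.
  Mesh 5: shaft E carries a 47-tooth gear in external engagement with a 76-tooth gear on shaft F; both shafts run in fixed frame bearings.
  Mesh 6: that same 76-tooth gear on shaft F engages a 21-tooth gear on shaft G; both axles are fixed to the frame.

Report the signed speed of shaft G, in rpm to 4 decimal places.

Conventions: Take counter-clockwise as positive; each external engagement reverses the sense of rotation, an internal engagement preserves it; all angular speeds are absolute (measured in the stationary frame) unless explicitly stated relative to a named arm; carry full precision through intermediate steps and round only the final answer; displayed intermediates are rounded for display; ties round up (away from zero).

+9130.0070 rpm

topology: fixed-axis compound train — 6 meshes, A→G
mesh 1 [57T→57T]: ω = 2663.0000×57/57 = 2663.0000 rpm, sense flips to −
mesh 2 [82T→26T]: ω = 2663.0000×82/26 = 8398.6923 rpm, sense flips to +
mesh 3 [17T→35T]: ω = 8398.6923×17/35 = 4079.3648 rpm, sense flips to −
mesh 4 [27T→27T]: ω = 4079.3648×27/27 = 4079.3648 rpm, sense flips to +
mesh 5 [47T→76T]: ω = 4079.3648×47/76 = 2522.7651 rpm, sense flips to −
mesh 6 [76T→21T]: ω = 2522.7651×76/21 = 9130.0070 rpm, sense flips to +
signed output speed = +9130.0070 rpm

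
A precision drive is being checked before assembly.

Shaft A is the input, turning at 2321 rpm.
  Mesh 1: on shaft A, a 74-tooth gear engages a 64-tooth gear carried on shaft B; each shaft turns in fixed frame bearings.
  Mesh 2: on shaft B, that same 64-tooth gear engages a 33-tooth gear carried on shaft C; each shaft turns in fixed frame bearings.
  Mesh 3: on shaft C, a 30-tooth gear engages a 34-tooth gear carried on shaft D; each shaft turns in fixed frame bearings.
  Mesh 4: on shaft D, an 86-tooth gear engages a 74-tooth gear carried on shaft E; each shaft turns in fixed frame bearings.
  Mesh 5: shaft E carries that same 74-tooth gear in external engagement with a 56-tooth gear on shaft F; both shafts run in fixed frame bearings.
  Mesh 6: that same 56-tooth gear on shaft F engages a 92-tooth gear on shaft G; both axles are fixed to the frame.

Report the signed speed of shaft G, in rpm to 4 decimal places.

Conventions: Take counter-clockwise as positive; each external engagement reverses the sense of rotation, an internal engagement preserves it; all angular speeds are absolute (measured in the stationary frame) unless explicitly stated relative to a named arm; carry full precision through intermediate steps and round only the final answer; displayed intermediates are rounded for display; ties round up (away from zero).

class = fixed-axis compound train [6 meshes; 6 ratios multiply, 6 sense flips]
mesh 1 [74T→64T]: ω = 2321.0000×74/64 = 2683.6563 rpm, sense flips to −
mesh 2 [64T→33T]: ω = 2683.6563×64/33 = 5204.6667 rpm, sense flips to +
mesh 3 [30T→34T]: ω = 5204.6667×30/34 = 4592.3529 rpm, sense flips to −
mesh 4 [86T→74T]: ω = 4592.3529×86/74 = 5337.0588 rpm, sense flips to +
mesh 5 [74T→56T]: ω = 5337.0588×74/56 = 7052.5420 rpm, sense flips to −
mesh 6 [56T→92T]: ω = 7052.5420×56/92 = 4292.8517 rpm, sense flips to +
signed output speed = +4292.8517 rpm

+4292.8517 rpm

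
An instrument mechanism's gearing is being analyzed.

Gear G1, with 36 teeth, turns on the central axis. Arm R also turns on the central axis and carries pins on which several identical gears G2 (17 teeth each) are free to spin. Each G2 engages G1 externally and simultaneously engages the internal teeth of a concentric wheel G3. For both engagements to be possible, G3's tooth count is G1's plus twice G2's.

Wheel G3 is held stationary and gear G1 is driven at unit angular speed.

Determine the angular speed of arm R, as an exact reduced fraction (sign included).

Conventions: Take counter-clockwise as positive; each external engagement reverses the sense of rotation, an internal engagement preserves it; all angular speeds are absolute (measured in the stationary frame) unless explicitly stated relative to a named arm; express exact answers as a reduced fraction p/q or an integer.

topology: planetary set — G1 36T / G2 17T / G3 70T, arm = carrier (Willis)
ring teeth: 36 + 2·17 = 70
36(ω_sun−ω_arm) = −70(ω_ring−ω_arm),  ω_ring = 0, ω_sun = 1
36(1−ω_arm) = −70(0−ω_arm)  ⇒  106·ω_arm = 36  ⇒  ω_arm = 18/53
exact speed ratio = 18/53

18/53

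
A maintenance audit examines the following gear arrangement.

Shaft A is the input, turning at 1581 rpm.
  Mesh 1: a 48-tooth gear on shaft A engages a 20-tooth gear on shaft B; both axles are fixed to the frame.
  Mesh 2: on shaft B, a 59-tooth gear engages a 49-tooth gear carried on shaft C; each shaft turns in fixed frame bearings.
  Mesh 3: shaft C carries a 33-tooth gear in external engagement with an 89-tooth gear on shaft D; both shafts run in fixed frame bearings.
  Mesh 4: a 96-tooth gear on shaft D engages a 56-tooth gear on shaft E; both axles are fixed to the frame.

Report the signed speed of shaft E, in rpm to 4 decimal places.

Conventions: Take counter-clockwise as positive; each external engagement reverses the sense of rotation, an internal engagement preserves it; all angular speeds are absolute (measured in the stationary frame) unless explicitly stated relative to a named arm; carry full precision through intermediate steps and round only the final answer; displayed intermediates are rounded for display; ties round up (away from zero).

+2904.0640 rpm

class = fixed-axis compound train [4 meshes; 4 ratios multiply, 4 sense flips]
mesh 1 [48T→20T]: ω = 1581.0000×48/20 = 3794.4000 rpm, sense flips to −
mesh 2 [59T→49T]: ω = 3794.4000×59/49 = 4568.7673 rpm, sense flips to +
mesh 3 [33T→89T]: ω = 4568.7673×33/89 = 1694.0373 rpm, sense flips to −
mesh 4 [96T→56T]: ω = 1694.0373×96/56 = 2904.0640 rpm, sense flips to +
signed output speed = +2904.0640 rpm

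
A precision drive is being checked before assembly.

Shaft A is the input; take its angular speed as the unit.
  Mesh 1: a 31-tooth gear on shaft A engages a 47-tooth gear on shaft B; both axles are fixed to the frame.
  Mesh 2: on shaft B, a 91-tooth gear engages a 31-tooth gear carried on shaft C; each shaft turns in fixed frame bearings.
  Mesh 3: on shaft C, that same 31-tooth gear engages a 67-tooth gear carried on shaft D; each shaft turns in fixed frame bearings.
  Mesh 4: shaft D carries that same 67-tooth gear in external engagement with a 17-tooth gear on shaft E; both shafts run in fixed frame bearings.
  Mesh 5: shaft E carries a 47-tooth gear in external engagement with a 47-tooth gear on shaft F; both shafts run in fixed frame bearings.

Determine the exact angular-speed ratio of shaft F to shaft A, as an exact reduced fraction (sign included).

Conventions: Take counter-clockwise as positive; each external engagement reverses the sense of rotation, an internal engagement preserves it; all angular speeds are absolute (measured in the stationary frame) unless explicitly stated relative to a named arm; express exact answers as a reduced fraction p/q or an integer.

-2821/799

class = fixed-axis compound train [5 meshes; 5 ratios multiply, 5 sense flips]
mesh 1 [31T→47T]: running ratio 31/47, sense −
mesh 2 [91T→31T]: running ratio 91/47, sense +
mesh 3 [31T→67T]: running ratio 2821/3149, sense −
mesh 4 [67T→17T]: running ratio 2821/799, sense +
mesh 5 [47T→47T]: running ratio 2821/799, sense −
ω_out/ω_in = -2821/799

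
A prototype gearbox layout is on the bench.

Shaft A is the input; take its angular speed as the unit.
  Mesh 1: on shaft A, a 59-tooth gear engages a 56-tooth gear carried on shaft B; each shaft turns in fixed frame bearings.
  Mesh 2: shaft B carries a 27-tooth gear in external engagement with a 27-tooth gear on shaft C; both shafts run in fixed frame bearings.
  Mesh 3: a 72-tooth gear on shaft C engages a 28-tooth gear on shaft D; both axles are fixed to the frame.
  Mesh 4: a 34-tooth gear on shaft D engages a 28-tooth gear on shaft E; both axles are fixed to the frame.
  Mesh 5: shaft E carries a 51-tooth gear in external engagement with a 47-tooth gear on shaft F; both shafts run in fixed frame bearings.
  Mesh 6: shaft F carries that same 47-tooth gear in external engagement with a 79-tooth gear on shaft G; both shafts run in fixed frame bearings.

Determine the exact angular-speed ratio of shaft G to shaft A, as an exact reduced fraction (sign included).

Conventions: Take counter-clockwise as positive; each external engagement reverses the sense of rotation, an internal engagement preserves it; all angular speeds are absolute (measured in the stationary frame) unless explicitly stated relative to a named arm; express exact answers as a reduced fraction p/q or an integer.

class = fixed-axis compound train [6 meshes; 6 ratios multiply, 6 sense flips]
mesh 1 [59T→56T]: running ratio 59/56, sense −
mesh 2 [27T→27T]: running ratio 59/56, sense +
mesh 3 [72T→28T]: running ratio 531/196, sense −
mesh 4 [34T→28T]: running ratio 9027/2744, sense +
mesh 5 [51T→47T]: running ratio 460377/128968, sense −
mesh 6 [47T→79T]: running ratio 460377/216776, sense +
ω_out/ω_in = 460377/216776

460377/216776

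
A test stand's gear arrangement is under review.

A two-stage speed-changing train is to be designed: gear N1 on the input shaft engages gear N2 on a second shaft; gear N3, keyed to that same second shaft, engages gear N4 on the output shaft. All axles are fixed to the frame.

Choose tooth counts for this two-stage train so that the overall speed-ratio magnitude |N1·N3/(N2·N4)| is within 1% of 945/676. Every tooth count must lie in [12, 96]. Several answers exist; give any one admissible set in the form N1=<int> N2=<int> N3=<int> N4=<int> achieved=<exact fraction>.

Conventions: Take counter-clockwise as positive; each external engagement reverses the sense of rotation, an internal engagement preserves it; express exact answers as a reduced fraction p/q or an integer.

N1=15 N2=13 N3=63 N4=52 achieved=945/676

2-stage fixed-axis compound train for ratio 945/676
target = 945/676 in lowest terms: an exact hit needs N1·N3 = k·945 and N2·N4 = k·676 for one integer k, every count in [12, 96]; additionally prefer no 1:1 stage (N1 ≠ N2, N3 ≠ N4)
k = 1: N1·N3 = 945 = 15·63, N2·N4 = 676 = 13·52
achieved = 15·63/(13·52) = 945/676; |achieved − target| = 0 ≤ 189/13520 ✓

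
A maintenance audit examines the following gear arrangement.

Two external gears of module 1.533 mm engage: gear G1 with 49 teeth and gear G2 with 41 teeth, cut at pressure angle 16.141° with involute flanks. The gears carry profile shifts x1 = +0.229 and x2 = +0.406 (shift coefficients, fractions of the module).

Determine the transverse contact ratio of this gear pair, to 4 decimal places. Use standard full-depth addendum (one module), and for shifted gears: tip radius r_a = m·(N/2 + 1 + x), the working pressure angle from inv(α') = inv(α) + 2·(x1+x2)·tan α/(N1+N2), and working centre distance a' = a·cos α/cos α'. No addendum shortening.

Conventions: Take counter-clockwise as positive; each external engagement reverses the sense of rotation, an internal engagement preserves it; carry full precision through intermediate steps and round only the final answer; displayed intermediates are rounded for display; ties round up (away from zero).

1.8230

single-mesh involute tooth geometry (49T engaging 41T at module 1.533)
base radii: r_b1 = 36.077961, r_b2 = 30.187682
tip radii: r_a1 = 39.442557, r_a2 = 33.581898
inv(α') = inv(16.141°) + 2·(+0.229+0.406)·tan α/(49+41) = 0.01178084  ⇒  α' = 18.53648°
a' = a·cos α / cos α' = 68.9850·cos 16.141°/cos 18.53648° = 69.891515
action lengths: √(r_a1²−r_b1²) = 15.940389, √(r_a2²−r_b2²) = 14.712163
base pitch p_b = π·m·cos α = 4.626215
CR = (15.940389 + 14.712163 − 69.891515·sin 18.53648°)/4.626215 = 1.822971
contact ratio ≈ 1.8230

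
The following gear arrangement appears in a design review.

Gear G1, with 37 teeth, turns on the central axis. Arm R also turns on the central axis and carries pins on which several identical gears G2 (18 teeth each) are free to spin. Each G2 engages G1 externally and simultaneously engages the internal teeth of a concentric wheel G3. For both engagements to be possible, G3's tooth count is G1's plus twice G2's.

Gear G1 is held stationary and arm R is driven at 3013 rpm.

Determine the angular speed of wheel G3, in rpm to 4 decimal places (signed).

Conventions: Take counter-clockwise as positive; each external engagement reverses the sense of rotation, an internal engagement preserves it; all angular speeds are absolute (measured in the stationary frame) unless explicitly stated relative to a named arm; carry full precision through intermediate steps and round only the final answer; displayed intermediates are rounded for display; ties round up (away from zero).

topology: planetary set — G1 37T / G2 18T / G3 73T, arm = carrier (Willis)
normalise by the input: solve with ω_arm = 1, then scale by 3013 rpm
ring teeth: 37 + 2·18 = 73
37(ω_sun−ω_arm) = −73(ω_ring−ω_arm),  ω_sun = 0, ω_arm = 1
ω_ring = 1 − (37/73)(0−1) = 110/73
scale: ω_ring = 110/73 × 3013 rpm = +4540.1370 rpm

+4540.1370 rpm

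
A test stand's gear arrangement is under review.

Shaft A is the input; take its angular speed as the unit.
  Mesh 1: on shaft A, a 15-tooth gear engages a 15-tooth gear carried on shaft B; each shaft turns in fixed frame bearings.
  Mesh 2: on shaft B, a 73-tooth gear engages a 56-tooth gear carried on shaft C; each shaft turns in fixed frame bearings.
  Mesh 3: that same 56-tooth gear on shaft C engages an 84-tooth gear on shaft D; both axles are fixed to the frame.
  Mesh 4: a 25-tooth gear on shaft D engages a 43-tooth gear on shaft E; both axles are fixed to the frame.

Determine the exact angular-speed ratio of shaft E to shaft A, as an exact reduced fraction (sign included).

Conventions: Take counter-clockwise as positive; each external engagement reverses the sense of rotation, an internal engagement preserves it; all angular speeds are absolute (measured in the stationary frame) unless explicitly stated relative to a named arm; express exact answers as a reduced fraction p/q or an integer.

class = fixed-axis compound train [4 meshes; 4 ratios multiply, 4 sense flips]
mesh 1 [15T→15T]: running ratio 1, sense −
mesh 2 [73T→56T]: running ratio 73/56, sense +
mesh 3 [56T→84T]: running ratio 73/84, sense −
mesh 4 [25T→43T]: running ratio 1825/3612, sense +
ω_out/ω_in = 1825/3612

1825/3612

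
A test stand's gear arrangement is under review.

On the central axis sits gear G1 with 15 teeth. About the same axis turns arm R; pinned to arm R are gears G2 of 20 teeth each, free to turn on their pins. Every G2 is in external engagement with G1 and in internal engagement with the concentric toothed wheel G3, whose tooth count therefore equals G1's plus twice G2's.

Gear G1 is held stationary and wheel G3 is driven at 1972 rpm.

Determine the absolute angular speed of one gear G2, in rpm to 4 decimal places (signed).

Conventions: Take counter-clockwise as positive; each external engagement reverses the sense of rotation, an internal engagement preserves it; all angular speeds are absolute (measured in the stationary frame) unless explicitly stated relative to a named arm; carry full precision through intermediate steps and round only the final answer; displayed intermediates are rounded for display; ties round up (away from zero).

planetary set (15T centre, 20T on arm, 55T internal) — Willis relation
normalise by the input: solve with ω_ring = 1, then scale by 1972 rpm
ring teeth: 15 + 2·20 = 55
15(ω_sun−ω_arm) = −55(ω_ring−ω_arm),  ω_sun = 0, ω_ring = 1
15(0−ω_arm) = −55(1−ω_arm)  ⇒  70·ω_arm = 55  ⇒  ω_arm = 11/14
sun–planet mesh: 15·(0−11/14) = −20·(ω_p−ω_arm)  ⇒  ω_p−ω_arm = 33/56
ω_p = 11/14 + 33/56 = 11/8
scale: ω_p = 11/8 × 1972 rpm = +2711.5000 rpm

+2711.5000 rpm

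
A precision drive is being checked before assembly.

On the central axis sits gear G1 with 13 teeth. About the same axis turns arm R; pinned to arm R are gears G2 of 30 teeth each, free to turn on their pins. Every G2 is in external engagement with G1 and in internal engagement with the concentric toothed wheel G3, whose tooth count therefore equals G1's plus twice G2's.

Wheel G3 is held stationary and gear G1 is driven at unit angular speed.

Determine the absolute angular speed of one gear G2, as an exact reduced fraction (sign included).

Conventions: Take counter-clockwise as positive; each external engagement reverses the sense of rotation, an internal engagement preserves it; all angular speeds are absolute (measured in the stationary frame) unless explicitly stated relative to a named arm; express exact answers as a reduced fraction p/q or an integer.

-13/60

planetary set (13T centre, 30T on arm, 73T internal) — Willis relation
ring teeth: 13 + 2·30 = 73
13(ω_sun−ω_arm) = −73(ω_ring−ω_arm),  ω_ring = 0, ω_sun = 1
13(1−ω_arm) = −73(0−ω_arm)  ⇒  86·ω_arm = 13  ⇒  ω_arm = 13/86
sun–planet mesh: 13·(1−13/86) = −30·(ω_p−ω_arm)  ⇒  ω_p−ω_arm = -949/2580
ω_p = 13/86 − 949/2580 = -13/60
exact speed ratio = -13/60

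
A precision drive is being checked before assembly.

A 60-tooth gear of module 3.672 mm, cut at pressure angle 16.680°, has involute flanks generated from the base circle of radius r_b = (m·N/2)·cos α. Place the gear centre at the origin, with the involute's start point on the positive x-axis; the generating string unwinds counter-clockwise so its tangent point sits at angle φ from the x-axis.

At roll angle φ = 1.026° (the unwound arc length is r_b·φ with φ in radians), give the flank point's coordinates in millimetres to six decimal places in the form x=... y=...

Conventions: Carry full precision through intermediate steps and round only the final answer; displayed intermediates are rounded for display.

x=105.541687 y=0.000202

single-mesh involute tooth geometry (60T wheel at module 3.672)
pitch radius r_p = m·N/2 = 3.672·60/2 = 110.160000
base radius r_b = r_p·cos α = 110.160000·cos 16.680° = 105.524770
roll angle φ = 1.026° = 0.01790708 rad
x = r_b·(cos φ + φ·sin φ) = 105.541687
y = r_b·(sin φ − φ·cos φ) = 0.000202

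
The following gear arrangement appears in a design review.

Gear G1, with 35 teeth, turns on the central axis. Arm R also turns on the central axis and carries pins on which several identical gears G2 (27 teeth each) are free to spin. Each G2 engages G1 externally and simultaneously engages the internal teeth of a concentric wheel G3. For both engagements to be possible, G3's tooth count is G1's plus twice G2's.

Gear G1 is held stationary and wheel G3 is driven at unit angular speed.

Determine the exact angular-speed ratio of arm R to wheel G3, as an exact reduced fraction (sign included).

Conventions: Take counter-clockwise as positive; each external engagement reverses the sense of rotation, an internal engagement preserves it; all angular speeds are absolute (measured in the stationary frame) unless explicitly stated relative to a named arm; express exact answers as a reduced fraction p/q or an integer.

89/124

planetary set (35T centre, 27T on arm, 89T internal) — Willis relation
ring teeth: 35 + 2·27 = 89
35(ω_sun−ω_arm) = −89(ω_ring−ω_arm),  ω_sun = 0, ω_ring = 1
35(0−ω_arm) = −89(1−ω_arm)  ⇒  124·ω_arm = 89  ⇒  ω_arm = 89/124
ω_out/ω_in = 89/124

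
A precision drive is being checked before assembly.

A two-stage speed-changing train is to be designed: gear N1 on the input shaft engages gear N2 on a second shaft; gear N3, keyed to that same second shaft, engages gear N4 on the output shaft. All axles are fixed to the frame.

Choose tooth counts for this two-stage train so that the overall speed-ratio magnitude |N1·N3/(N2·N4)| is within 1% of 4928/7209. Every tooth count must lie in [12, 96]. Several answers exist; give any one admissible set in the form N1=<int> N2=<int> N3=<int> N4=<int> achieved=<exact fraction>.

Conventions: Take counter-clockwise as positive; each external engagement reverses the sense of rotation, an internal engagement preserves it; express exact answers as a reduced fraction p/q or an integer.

N1=56 N2=81 N3=88 N4=89 achieved=4928/7209

2-stage fixed-axis compound train for ratio 4928/7209
target = 4928/7209 in lowest terms: an exact hit needs N1·N3 = k·4928 and N2·N4 = k·7209 for one integer k, every count in [12, 96]; additionally prefer no 1:1 stage (N1 ≠ N2, N3 ≠ N4)
k = 1: N1·N3 = 4928 = 56·88, N2·N4 = 7209 = 81·89
achieved = 56·88/(81·89) = 4928/7209; |achieved − target| = 0 ≤ 1232/180225 ✓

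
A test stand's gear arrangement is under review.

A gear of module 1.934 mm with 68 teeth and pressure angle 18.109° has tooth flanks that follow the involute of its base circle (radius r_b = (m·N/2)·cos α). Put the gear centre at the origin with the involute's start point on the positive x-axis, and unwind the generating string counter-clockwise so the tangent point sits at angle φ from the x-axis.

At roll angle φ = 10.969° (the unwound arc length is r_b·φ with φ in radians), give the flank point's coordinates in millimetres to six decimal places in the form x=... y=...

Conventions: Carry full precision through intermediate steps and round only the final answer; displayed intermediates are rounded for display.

x=63.633761 y=0.145644

recognized (one wheel, involute flank): single-mesh tooth geometry, m = 1.934, N = 68
pitch radius r_p = m·N/2 = 1.934·68/2 = 65.756000
base radius r_b = r_p·cos α = 65.756000·cos 18.109° = 62.498903
roll angle φ = 10.969° = 0.19144517 rad
x = r_b·(cos φ + φ·sin φ) = 63.633761
y = r_b·(sin φ − φ·cos φ) = 0.145644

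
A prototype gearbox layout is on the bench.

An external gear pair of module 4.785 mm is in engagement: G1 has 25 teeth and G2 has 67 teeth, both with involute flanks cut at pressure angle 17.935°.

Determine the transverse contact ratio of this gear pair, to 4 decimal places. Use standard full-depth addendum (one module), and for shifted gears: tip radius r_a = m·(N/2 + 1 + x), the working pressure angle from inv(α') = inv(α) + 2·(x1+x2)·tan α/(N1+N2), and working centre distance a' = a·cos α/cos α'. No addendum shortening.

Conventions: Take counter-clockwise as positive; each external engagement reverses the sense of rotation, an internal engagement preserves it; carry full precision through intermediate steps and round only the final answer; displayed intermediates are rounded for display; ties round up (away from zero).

1.8168

recognized (one external pair, fixed centres): single-mesh tooth geometry, m = 4.785, N1 = 25, N2 = 67
base radii: r_b1 = 56.906000, r_b2 = 152.508079
tip radii: r_a1 = 64.597500, r_a2 = 165.082500
no profile shift: α' = α, a' = a
action lengths: √(r_a1²−r_b1²) = 30.570316, √(r_a2²−r_b2²) = 63.194285
base pitch p_b = π·m·cos α = 14.302038
CR = (30.570316 + 63.194285 − 220.110000·sin 17.93500°)/14.302038 = 1.816832
contact ratio ≈ 1.8168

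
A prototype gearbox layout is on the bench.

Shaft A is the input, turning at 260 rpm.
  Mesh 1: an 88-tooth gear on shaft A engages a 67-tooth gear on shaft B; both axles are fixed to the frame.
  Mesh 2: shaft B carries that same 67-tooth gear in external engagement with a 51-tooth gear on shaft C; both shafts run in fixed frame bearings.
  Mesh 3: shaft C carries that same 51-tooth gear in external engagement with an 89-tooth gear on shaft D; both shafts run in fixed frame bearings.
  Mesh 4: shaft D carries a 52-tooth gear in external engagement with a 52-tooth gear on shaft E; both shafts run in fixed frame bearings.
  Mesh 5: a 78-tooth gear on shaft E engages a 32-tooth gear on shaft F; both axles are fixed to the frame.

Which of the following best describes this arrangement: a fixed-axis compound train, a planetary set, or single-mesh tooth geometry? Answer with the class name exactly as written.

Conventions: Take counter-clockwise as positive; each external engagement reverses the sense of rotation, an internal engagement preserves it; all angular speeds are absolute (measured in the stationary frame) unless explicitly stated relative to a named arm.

recognized (6 fixed axles, 5 meshes): fixed-axis compound train
classification: fixed-axis compound train

fixed-axis compound train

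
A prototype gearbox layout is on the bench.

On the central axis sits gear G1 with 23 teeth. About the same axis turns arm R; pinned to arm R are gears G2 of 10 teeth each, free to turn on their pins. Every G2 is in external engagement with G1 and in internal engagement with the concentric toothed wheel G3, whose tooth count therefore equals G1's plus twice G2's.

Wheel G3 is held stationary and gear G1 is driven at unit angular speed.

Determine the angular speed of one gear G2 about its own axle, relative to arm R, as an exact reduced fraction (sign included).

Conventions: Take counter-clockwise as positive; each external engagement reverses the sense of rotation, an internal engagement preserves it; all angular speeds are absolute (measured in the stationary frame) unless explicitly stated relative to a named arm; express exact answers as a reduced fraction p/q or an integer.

topology: planetary set — G1 23T / G2 10T / G3 43T, arm = carrier (Willis)
ring teeth: 23 + 2·10 = 43
23(ω_sun−ω_arm) = −43(ω_ring−ω_arm),  ω_ring = 0, ω_sun = 1
23(1−ω_arm) = −43(0−ω_arm)  ⇒  66·ω_arm = 23  ⇒  ω_arm = 23/66
sun–planet mesh: 23·(1−23/66) = −10·(ω_p−ω_arm)  ⇒  ω_p−ω_arm = -989/660
exact speed ratio = -989/660

-989/660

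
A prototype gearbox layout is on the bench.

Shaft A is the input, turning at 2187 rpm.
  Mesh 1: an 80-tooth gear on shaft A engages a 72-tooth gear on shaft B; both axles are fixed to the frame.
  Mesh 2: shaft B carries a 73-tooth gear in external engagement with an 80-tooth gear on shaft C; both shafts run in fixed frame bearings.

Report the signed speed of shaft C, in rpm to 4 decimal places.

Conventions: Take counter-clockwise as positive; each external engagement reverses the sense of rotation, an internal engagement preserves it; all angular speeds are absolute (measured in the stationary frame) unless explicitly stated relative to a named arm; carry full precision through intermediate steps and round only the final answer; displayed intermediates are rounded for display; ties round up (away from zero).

recognized (3 fixed axles, 2 meshes): fixed-axis compound train
mesh 1 [80T→72T]: ω = 2187.0000×80/72 = 2430.0000 rpm, sense flips to −
mesh 2 [73T→80T]: ω = 2430.0000×73/80 = 2217.3750 rpm, sense flips to +
signed output speed = +2217.3750 rpm

+2217.3750 rpm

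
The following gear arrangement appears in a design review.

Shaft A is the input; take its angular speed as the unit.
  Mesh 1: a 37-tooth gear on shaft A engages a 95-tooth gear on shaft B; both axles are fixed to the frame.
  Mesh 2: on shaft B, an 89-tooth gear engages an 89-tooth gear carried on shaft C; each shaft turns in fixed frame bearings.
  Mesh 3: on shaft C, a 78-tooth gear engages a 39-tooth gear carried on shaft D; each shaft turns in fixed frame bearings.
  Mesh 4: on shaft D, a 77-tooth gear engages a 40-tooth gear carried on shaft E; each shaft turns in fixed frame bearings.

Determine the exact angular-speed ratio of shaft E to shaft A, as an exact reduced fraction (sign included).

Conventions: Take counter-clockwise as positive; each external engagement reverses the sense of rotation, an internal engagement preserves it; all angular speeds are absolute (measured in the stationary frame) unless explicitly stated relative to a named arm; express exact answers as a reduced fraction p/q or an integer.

2849/1900

class = fixed-axis compound train [4 meshes; 4 ratios multiply, 4 sense flips]
mesh 1 [37T→95T]: running ratio 37/95, sense −
mesh 2 [89T→89T]: running ratio 37/95, sense +
mesh 3 [78T→39T]: running ratio 74/95, sense −
mesh 4 [77T→40T]: running ratio 2849/1900, sense +
ω_out/ω_in = 2849/1900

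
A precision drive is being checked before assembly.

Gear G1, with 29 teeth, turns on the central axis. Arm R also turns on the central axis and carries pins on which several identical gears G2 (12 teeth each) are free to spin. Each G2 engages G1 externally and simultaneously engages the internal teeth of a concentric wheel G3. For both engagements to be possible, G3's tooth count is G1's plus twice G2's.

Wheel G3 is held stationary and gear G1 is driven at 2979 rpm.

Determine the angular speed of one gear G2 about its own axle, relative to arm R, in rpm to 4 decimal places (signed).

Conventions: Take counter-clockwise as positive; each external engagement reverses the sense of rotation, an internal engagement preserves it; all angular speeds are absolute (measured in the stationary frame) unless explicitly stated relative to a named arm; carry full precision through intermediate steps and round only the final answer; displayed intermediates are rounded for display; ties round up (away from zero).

recognized (axles ride arm R): planetary set, 29/12/53 teeth
normalise by the input: solve with ω_sun = 1, then scale by 2979 rpm
ring teeth: 29 + 2·12 = 53
29(ω_sun−ω_arm) = −53(ω_ring−ω_arm),  ω_ring = 0, ω_sun = 1
29(1−ω_arm) = −53(0−ω_arm)  ⇒  82·ω_arm = 29  ⇒  ω_arm = 29/82
sun–planet mesh: 29·(1−29/82) = −12·(ω_p−ω_arm)  ⇒  ω_p−ω_arm = -1537/984
scale: ω_p−ω_arm = -1537/984 × 2979 rpm = -4653.1738 rpm

-4653.1738 rpm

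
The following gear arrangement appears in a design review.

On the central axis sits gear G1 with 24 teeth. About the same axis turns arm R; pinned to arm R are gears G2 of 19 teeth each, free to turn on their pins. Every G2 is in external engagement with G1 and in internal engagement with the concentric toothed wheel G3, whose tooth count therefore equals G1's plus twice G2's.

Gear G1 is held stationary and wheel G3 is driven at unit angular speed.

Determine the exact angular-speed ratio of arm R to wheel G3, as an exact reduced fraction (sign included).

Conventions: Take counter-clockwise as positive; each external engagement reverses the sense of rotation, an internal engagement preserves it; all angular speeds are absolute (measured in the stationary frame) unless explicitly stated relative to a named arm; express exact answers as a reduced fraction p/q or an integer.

31/43

topology: planetary set — G1 24T / G2 19T / G3 62T, arm = carrier (Willis)
ring teeth: 24 + 2·19 = 62
24(ω_sun−ω_arm) = −62(ω_ring−ω_arm),  ω_sun = 0, ω_ring = 1
24(0−ω_arm) = −62(1−ω_arm)  ⇒  86·ω_arm = 62  ⇒  ω_arm = 31/43
ω_out/ω_in = 31/43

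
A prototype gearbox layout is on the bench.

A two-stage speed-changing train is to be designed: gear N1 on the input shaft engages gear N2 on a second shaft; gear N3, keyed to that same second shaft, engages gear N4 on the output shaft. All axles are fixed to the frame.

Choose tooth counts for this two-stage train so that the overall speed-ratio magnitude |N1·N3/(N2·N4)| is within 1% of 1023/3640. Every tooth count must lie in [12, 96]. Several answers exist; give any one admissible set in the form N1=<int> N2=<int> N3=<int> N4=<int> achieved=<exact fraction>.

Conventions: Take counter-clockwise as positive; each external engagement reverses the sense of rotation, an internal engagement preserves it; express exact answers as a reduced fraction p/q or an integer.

N1=31 N2=40 N3=33 N4=91 achieved=1023/3640

topology: fixed-axis compound train — 2 stages, target 1023/3640
target = 1023/3640 in lowest terms: an exact hit needs N1·N3 = k·1023 and N2·N4 = k·3640 for one integer k, every count in [12, 96]; additionally prefer no 1:1 stage (N1 ≠ N2, N3 ≠ N4)
k = 1: N1·N3 = 1023 = 31·33, N2·N4 = 3640 = 40·91
achieved = 31·33/(40·91) = 1023/3640; |achieved − target| = 0 ≤ 1023/364000 ✓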